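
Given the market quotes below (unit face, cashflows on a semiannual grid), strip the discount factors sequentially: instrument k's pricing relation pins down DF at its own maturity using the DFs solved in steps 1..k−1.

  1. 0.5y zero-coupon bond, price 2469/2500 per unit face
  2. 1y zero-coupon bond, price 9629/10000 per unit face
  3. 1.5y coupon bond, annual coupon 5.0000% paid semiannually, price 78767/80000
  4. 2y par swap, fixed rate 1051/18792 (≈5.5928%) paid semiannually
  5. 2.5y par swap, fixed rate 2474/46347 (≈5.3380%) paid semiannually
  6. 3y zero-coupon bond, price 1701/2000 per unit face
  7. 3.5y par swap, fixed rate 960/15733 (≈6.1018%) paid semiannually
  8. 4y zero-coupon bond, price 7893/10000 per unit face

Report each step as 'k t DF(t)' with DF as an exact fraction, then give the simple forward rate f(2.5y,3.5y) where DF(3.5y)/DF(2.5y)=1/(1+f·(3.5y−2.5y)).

step 1 [0.5y] zero: DF = P = 2469/2500 ≈ 0.987600
step 2 [1y] zero: DF = P = 9629/10000 ≈ 0.962900
step 3 [1.5y] bond c/2=1/40: DF=(78767/80000 − 1/40·(0.987600+0.962900))/(1+1/40) = 913/1000 ≈ 0.913000
step 4 [2y] swap r/2=1051/37584: DF=(1 − 1051/37584·(0.987600+0.962900+0.913000))/(1+1051/37584) = 8949/10000 ≈ 0.894900
step 5 [2.5y] swap r/2=1237/46347: DF=(1 − 1237/46347·(0.987600+0.962900+0.913000+0.894900))/(1+1237/46347) = 8763/10000 ≈ 0.876300
step 6 [3y] zero: DF = P = 1701/2000 ≈ 0.850500
step 7 [3.5y] swap r/2=480/15733: DF=(1 − 480/15733·(0.987600+0.962900+0.913000+0.894900+0.876300+0.850500))/(1+480/15733) = 101/125 ≈ 0.808000
step 8 [4y] zero: DF = P = 7893/10000 ≈ 0.789300

1 1/2 2469/2500
2 1 9629/10000
3 3/2 913/1000
4 2 8949/10000
5 5/2 8763/10000
6 3 1701/2000
7 7/2 101/125
8 4 7893/10000
f(2.5y,3.5y) = ((8763/10000)/(101/125) − 1)/(1) = 683/8080 ≈ 8.4530%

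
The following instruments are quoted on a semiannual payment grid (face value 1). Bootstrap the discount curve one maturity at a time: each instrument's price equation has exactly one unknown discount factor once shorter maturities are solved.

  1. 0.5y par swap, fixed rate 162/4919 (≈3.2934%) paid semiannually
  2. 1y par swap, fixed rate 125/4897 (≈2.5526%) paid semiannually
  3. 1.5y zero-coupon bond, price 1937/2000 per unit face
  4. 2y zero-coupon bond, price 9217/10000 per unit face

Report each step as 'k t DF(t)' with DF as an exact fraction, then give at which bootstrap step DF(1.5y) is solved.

step 1 [0.5y] swap r/2=81/4919: DF=(1 − 81/4919·(0))/(1+81/4919) = 4919/5000 ≈ 0.983800
step 2 [1y] swap r/2=125/9794: DF=(1 − 125/9794·(0.983800))/(1+125/9794) = 39/40 ≈ 0.975000
step 3 [1.5y] zero: DF = P = 1937/2000 ≈ 0.968500
step 4 [2y] zero: DF = P = 9217/10000 ≈ 0.921700

1 1/2 4919/5000
2 1 39/40
3 3/2 1937/2000
4 2 9217/10000
DF(1.5y) is solved at step 3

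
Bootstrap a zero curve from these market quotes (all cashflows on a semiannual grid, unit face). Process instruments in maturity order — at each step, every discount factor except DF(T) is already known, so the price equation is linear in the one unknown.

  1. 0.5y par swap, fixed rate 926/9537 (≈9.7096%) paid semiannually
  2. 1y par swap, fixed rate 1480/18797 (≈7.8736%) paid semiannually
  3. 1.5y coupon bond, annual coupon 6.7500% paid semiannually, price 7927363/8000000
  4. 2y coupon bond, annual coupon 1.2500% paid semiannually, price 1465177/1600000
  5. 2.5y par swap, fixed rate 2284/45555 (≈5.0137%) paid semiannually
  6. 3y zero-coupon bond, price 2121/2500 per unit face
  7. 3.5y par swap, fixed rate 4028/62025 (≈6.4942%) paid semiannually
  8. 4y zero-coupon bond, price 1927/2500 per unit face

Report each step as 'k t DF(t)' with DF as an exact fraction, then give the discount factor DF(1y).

step 1 [0.5y] swap r/2=463/9537: DF=(1 − 463/9537·(0))/(1+463/9537) = 9537/10000 ≈ 0.953700
step 2 [1y] swap r/2=740/18797: DF=(1 − 740/18797·(0.953700))/(1+740/18797) = 463/500 ≈ 0.926000
step 3 [1.5y] bond c/2=27/800: DF=(7927363/8000000 − 27/800·(0.953700+0.926000))/(1+27/800) = 2243/2500 ≈ 0.897200
step 4 [2y] bond c/2=1/160: DF=(1465177/1600000 − 1/160·(0.953700+0.926000+0.897200))/(1+1/160) = 558/625 ≈ 0.892800
step 5 [2.5y] swap r/2=1142/45555: DF=(1 − 1142/45555·(0.953700+0.926000+0.897200+0.892800))/(1+1142/45555) = 4429/5000 ≈ 0.885800
step 6 [3y] zero: DF = P = 2121/2500 ≈ 0.848400
step 7 [3.5y] swap r/2=2014/62025: DF=(1 − 2014/62025·(0.953700+0.926000+0.897200+0.892800+0.885800+0.848400))/(1+2014/62025) = 3993/5000 ≈ 0.798600
step 8 [4y] zero: DF = P = 1927/2500 ≈ 0.770800

1 1/2 9537/10000
2 1 463/500
3 3/2 2243/2500
4 2 558/625
5 5/2 4429/5000
6 3 2121/2500
7 7/2 3993/5000
8 4 1927/2500
DF(1y) = 463/500 ≈ 0.926000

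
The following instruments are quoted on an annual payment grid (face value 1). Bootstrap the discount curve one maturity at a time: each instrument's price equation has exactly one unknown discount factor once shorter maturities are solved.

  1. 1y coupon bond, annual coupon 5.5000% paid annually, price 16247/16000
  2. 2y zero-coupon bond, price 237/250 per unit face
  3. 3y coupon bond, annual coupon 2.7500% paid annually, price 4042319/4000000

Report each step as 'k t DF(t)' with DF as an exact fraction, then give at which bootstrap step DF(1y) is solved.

1 1 77/80
2 2 237/250
3 3 2331/2500
DF(1y) is solved at step 1

step 1 [1y] bond c/1=11/200: DF=(16247/16000 − 11/200·(0))/(1+11/200) = 77/80 ≈ 0.962500
step 2 [2y] zero: DF = P = 237/250 ≈ 0.948000
step 3 [3y] bond c/1=11/400: DF=(4042319/4000000 − 11/400·(0.962500+0.948000))/(1+11/400) = 2331/2500 ≈ 0.932400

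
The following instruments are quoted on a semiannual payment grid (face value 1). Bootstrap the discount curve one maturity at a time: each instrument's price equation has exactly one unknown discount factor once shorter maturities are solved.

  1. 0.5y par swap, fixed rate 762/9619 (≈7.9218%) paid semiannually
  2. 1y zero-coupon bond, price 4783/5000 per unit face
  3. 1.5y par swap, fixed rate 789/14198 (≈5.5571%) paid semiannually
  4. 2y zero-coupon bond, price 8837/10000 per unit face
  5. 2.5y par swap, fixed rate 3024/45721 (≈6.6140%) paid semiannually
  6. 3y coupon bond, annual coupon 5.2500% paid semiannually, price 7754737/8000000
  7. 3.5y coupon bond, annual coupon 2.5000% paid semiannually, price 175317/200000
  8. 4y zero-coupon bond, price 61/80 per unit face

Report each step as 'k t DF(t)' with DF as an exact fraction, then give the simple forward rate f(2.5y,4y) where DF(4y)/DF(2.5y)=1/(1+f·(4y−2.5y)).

1 1/2 9619/10000
2 1 4783/5000
3 3/2 9211/10000
4 2 8837/10000
5 5/2 1061/1250
6 3 2069/2500
7 7/2 7991/10000
8 4 61/80
f(2.5y,4y) = ((1061/1250)/(61/80) − 1)/(3/2) = 1726/22875 ≈ 7.5454%

step 1 [0.5y] swap r/2=381/9619: DF=(1 − 381/9619·(0))/(1+381/9619) = 9619/10000 ≈ 0.961900
step 2 [1y] zero: DF = P = 4783/5000 ≈ 0.956600
step 3 [1.5y] swap r/2=789/28396: DF=(1 − 789/28396·(0.961900+0.956600))/(1+789/28396) = 9211/10000 ≈ 0.921100
step 4 [2y] zero: DF = P = 8837/10000 ≈ 0.883700
step 5 [2.5y] swap r/2=1512/45721: DF=(1 − 1512/45721·(0.961900+0.956600+0.921100+0.883700))/(1+1512/45721) = 1061/1250 ≈ 0.848800
step 6 [3y] bond c/2=21/800: DF=(7754737/8000000 − 21/800·(0.961900+0.956600+0.921100+0.883700+0.848800))/(1+21/800) = 2069/2500 ≈ 0.827600
step 7 [3.5y] bond c/2=1/80: DF=(175317/200000 − 1/80·(0.961900+0.956600+0.921100+0.883700+0.848800+0.827600))/(1+1/80) = 7991/10000 ≈ 0.799100
step 8 [4y] zero: DF = P = 61/80 ≈ 0.762500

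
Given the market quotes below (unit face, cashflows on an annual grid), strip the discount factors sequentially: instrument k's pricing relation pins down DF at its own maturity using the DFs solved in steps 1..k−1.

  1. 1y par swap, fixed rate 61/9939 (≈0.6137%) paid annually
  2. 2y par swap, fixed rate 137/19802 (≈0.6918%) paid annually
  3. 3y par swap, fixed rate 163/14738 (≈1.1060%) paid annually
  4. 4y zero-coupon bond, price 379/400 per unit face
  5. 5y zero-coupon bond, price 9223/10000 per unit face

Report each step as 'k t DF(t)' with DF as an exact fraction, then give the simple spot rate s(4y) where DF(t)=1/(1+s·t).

step 1 [1y] swap r/1=61/9939: DF=(1 − 61/9939·(0))/(1+61/9939) = 9939/10000 ≈ 0.993900
step 2 [2y] swap r/1=137/19802: DF=(1 − 137/19802·(0.993900))/(1+137/19802) = 9863/10000 ≈ 0.986300
step 3 [3y] swap r/1=163/14738: DF=(1 − 163/14738·(0.993900+0.986300))/(1+163/14738) = 4837/5000 ≈ 0.967400
step 4 [4y] zero: DF = P = 379/400 ≈ 0.947500
step 5 [5y] zero: DF = P = 9223/10000 ≈ 0.922300

1 1 9939/10000
2 2 9863/10000
3 3 4837/5000
4 4 379/400
5 5 9223/10000
s(4y) = (1/(379/400) − 1)/(4) = 21/1516 ≈ 1.3852%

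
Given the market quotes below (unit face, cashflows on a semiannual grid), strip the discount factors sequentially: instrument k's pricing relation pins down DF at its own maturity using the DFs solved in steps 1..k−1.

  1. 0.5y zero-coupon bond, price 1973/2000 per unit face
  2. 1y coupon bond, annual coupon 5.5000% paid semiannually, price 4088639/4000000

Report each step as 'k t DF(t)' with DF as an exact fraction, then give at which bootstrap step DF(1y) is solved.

1 1/2 1973/2000
2 1 2421/2500
DF(1y) is solved at step 2

step 1 [0.5y] zero: DF = P = 1973/2000 ≈ 0.986500
step 2 [1y] bond c/2=11/400: DF=(4088639/4000000 − 11/400·(0.986500))/(1+11/400) = 2421/2500 ≈ 0.968400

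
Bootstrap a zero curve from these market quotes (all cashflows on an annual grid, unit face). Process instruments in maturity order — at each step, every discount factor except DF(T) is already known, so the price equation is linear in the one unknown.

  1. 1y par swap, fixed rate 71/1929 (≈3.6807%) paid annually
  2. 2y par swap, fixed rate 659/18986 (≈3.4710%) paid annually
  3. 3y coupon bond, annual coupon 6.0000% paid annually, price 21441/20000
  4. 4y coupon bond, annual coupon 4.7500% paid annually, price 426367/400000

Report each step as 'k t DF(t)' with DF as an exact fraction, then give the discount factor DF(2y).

step 1 [1y] swap r/1=71/1929: DF=(1 − 71/1929·(0))/(1+71/1929) = 1929/2000 ≈ 0.964500
step 2 [2y] swap r/1=659/18986: DF=(1 − 659/18986·(0.964500))/(1+659/18986) = 9341/10000 ≈ 0.934100
step 3 [3y] bond c/1=3/50: DF=(21441/20000 − 3/50·(0.964500+0.934100))/(1+3/50) = 9039/10000 ≈ 0.903900
step 4 [4y] bond c/1=19/400: DF=(426367/400000 − 19/400·(0.964500+0.934100+0.903900))/(1+19/400) = 1781/2000 ≈ 0.890500

1 1 1929/2000
2 2 9341/10000
3 3 9039/10000
4 4 1781/2000
DF(2y) = 9341/10000 ≈ 0.934100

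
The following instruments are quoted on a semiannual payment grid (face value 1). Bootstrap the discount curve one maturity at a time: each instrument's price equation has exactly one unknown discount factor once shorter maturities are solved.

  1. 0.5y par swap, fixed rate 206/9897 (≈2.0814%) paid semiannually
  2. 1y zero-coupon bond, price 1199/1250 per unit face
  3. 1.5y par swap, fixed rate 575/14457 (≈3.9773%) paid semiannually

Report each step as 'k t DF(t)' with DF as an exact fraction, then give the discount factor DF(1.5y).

step 1 [0.5y] swap r/2=103/9897: DF=(1 − 103/9897·(0))/(1+103/9897) = 9897/10000 ≈ 0.989700
step 2 [1y] zero: DF = P = 1199/1250 ≈ 0.959200
step 3 [1.5y] swap r/2=575/28914: DF=(1 − 575/28914·(0.989700+0.959200))/(1+575/28914) = 377/400 ≈ 0.942500

1 1/2 9897/10000
2 1 1199/1250
3 3/2 377/400
DF(1.5y) = 377/400 ≈ 0.942500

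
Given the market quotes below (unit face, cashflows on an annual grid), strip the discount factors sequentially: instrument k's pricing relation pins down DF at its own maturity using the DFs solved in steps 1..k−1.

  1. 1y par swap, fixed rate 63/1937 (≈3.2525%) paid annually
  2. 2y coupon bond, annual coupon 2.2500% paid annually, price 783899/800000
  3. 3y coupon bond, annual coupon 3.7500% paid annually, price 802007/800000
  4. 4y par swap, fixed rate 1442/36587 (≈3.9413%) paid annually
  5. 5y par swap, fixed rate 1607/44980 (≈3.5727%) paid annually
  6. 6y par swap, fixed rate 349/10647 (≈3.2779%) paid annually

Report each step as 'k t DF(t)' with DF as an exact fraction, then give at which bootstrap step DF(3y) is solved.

1 1 1937/2000
2 2 937/1000
3 3 4487/5000
4 4 4279/5000
5 5 8393/10000
6 6 1651/2000
DF(3y) is solved at step 3

step 1 [1y] swap r/1=63/1937: DF=(1 − 63/1937·(0))/(1+63/1937) = 1937/2000 ≈ 0.968500
step 2 [2y] bond c/1=9/400: DF=(783899/800000 − 9/400·(0.968500))/(1+9/400) = 937/1000 ≈ 0.937000
step 3 [3y] bond c/1=3/80: DF=(802007/800000 − 3/80·(0.968500+0.937000))/(1+3/80) = 4487/5000 ≈ 0.897400
step 4 [4y] swap r/1=1442/36587: DF=(1 − 1442/36587·(0.968500+0.937000+0.897400))/(1+1442/36587) = 4279/5000 ≈ 0.855800
step 5 [5y] swap r/1=1607/44980: DF=(1 − 1607/44980·(0.968500+0.937000+0.897400+0.855800))/(1+1607/44980) = 8393/10000 ≈ 0.839300
step 6 [6y] swap r/1=349/10647: DF=(1 − 349/10647·(0.968500+0.937000+0.897400+0.855800+0.839300))/(1+349/10647) = 1651/2000 ≈ 0.825500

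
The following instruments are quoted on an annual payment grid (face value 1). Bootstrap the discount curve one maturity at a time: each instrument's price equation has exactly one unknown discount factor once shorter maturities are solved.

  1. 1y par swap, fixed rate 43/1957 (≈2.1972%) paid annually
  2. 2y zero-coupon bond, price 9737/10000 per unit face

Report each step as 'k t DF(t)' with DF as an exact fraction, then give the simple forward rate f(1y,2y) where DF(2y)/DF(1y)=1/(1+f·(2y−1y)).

step 1 [1y] swap r/1=43/1957: DF=(1 − 43/1957·(0))/(1+43/1957) = 1957/2000 ≈ 0.978500
step 2 [2y] zero: DF = P = 9737/10000 ≈ 0.973700

1 1 1957/2000
2 2 9737/10000
f(1y,2y) = ((1957/2000)/(9737/10000) − 1)/(1) = 48/9737 ≈ 0.4930%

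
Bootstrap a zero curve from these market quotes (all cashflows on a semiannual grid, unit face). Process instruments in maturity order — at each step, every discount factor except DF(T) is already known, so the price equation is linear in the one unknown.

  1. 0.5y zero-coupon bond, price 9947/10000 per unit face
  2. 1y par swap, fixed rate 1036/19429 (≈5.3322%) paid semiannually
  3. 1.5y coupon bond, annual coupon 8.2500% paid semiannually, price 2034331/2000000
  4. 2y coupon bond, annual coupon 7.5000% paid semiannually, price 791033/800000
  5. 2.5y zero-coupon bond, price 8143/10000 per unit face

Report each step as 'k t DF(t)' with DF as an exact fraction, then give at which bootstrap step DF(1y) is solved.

1 1/2 9947/10000
2 1 4741/5000
3 3/2 8999/10000
4 2 8503/10000
5 5/2 8143/10000
DF(1y) is solved at step 2

step 1 [0.5y] zero: DF = P = 9947/10000 ≈ 0.994700
step 2 [1y] swap r/2=518/19429: DF=(1 − 518/19429·(0.994700))/(1+518/19429) = 4741/5000 ≈ 0.948200
step 3 [1.5y] bond c/2=33/800: DF=(2034331/2000000 − 33/800·(0.994700+0.948200))/(1+33/800) = 8999/10000 ≈ 0.899900
step 4 [2y] bond c/2=3/80: DF=(791033/800000 − 3/80·(0.994700+0.948200+0.899900))/(1+3/80) = 8503/10000 ≈ 0.850300
step 5 [2.5y] zero: DF = P = 8143/10000 ≈ 0.814300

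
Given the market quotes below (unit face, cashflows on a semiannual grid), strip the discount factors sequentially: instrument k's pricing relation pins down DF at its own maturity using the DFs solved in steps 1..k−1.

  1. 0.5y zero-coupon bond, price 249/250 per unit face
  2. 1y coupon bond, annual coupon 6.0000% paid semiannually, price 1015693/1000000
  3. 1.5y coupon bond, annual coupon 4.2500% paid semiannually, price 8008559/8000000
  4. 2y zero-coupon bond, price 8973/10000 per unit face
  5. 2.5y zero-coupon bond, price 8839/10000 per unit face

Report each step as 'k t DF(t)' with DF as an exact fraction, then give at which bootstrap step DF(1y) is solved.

step 1 [0.5y] zero: DF = P = 249/250 ≈ 0.996000
step 2 [1y] bond c/2=3/100: DF=(1015693/1000000 − 3/100·(0.996000))/(1+3/100) = 9571/10000 ≈ 0.957100
step 3 [1.5y] bond c/2=17/800: DF=(8008559/8000000 − 17/800·(0.996000+0.957100))/(1+17/800) = 2349/2500 ≈ 0.939600
step 4 [2y] zero: DF = P = 8973/10000 ≈ 0.897300
step 5 [2.5y] zero: DF = P = 8839/10000 ≈ 0.883900

1 1/2 249/250
2 1 9571/10000
3 3/2 2349/2500
4 2 8973/10000
5 5/2 8839/10000
DF(1y) is solved at step 2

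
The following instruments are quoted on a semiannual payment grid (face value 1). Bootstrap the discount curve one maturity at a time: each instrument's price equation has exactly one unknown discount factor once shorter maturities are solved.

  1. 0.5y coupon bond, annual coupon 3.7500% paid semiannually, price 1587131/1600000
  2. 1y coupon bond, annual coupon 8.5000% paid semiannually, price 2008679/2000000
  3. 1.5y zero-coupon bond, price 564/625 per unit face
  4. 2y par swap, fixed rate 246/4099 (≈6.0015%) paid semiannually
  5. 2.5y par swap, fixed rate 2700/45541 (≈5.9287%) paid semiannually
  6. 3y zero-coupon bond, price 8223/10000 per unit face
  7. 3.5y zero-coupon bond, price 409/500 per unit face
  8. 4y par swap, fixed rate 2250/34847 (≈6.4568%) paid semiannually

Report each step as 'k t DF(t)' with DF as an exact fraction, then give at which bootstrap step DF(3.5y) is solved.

step 1 [0.5y] bond c/2=3/160: DF=(1587131/1600000 − 3/160·(0))/(1+3/160) = 9737/10000 ≈ 0.973700
step 2 [1y] bond c/2=17/400: DF=(2008679/2000000 − 17/400·(0.973700))/(1+17/400) = 9237/10000 ≈ 0.923700
step 3 [1.5y] zero: DF = P = 564/625 ≈ 0.902400
step 4 [2y] swap r/2=123/4099: DF=(1 − 123/4099·(0.973700+0.923700+0.902400))/(1+123/4099) = 8893/10000 ≈ 0.889300
step 5 [2.5y] swap r/2=1350/45541: DF=(1 − 1350/45541·(0.973700+0.923700+0.902400+0.889300))/(1+1350/45541) = 173/200 ≈ 0.865000
step 6 [3y] zero: DF = P = 8223/10000 ≈ 0.822300
step 7 [3.5y] zero: DF = P = 409/500 ≈ 0.818000
step 8 [4y] swap r/2=1125/34847: DF=(1 − 1125/34847·(0.973700+0.923700+0.902400+0.889300+0.865000+0.822300+0.818000))/(1+1125/34847) = 31/40 ≈ 0.775000

1 1/2 9737/10000
2 1 9237/10000
3 3/2 564/625
4 2 8893/10000
5 5/2 173/200
6 3 8223/10000
7 7/2 409/500
8 4 31/40
DF(3.5y) is solved at step 7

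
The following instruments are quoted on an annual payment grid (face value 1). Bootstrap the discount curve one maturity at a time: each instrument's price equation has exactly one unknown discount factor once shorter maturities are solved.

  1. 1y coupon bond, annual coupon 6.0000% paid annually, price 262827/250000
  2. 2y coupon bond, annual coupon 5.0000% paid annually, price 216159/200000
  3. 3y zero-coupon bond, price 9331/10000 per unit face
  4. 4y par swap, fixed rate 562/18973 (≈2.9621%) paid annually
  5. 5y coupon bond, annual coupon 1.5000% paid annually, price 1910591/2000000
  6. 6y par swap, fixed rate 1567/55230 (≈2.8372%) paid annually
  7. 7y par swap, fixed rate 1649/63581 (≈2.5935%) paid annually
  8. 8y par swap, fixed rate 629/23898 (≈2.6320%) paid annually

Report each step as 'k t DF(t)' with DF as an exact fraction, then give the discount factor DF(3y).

1 1 4959/5000
2 2 9821/10000
3 3 9331/10000
4 4 2219/2500
5 5 8851/10000
6 6 8433/10000
7 7 8351/10000
8 8 8113/10000
DF(3y) = 9331/10000 ≈ 0.933100

step 1 [1y] bond c/1=3/50: DF=(262827/250000 − 3/50·(0))/(1+3/50) = 4959/5000 ≈ 0.991800
step 2 [2y] bond c/1=1/20: DF=(216159/200000 − 1/20·(0.991800))/(1+1/20) = 9821/10000 ≈ 0.982100
step 3 [3y] zero: DF = P = 9331/10000 ≈ 0.933100
step 4 [4y] swap r/1=562/18973: DF=(1 − 562/18973·(0.991800+0.982100+0.933100))/(1+562/18973) = 2219/2500 ≈ 0.887600
step 5 [5y] bond c/1=3/200: DF=(1910591/2000000 − 3/200·(0.991800+0.982100+0.933100+0.887600))/(1+3/200) = 8851/10000 ≈ 0.885100
step 6 [6y] swap r/1=1567/55230: DF=(1 − 1567/55230·(0.991800+0.982100+0.933100+0.887600+0.885100))/(1+1567/55230) = 8433/10000 ≈ 0.843300
step 7 [7y] swap r/1=1649/63581: DF=(1 − 1649/63581·(0.991800+0.982100+0.933100+0.887600+0.885100+0.843300))/(1+1649/63581) = 8351/10000 ≈ 0.835100
step 8 [8y] swap r/1=629/23898: DF=(1 − 629/23898·(0.991800+0.982100+0.933100+0.887600+0.885100+0.843300+0.835100))/(1+629/23898) = 8113/10000 ≈ 0.811300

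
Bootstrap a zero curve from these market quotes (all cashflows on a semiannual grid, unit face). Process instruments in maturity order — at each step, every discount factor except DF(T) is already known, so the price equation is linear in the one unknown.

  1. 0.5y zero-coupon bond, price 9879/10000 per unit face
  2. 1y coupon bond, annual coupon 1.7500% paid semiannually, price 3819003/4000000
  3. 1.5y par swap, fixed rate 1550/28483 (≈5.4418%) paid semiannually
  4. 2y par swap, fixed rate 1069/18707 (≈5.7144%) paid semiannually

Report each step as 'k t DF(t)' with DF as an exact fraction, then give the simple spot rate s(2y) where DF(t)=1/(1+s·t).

step 1 [0.5y] zero: DF = P = 9879/10000 ≈ 0.987900
step 2 [1y] bond c/2=7/800: DF=(3819003/4000000 − 7/800·(0.987900))/(1+7/800) = 9379/10000 ≈ 0.937900
step 3 [1.5y] swap r/2=775/28483: DF=(1 − 775/28483·(0.987900+0.937900))/(1+775/28483) = 369/400 ≈ 0.922500
step 4 [2y] swap r/2=1069/37414: DF=(1 − 1069/37414·(0.987900+0.937900+0.922500))/(1+1069/37414) = 8931/10000 ≈ 0.893100

1 1/2 9879/10000
2 1 9379/10000
3 3/2 369/400
4 2 8931/10000
s(2y) = (1/(8931/10000) − 1)/(2) = 1069/17862 ≈ 5.9848%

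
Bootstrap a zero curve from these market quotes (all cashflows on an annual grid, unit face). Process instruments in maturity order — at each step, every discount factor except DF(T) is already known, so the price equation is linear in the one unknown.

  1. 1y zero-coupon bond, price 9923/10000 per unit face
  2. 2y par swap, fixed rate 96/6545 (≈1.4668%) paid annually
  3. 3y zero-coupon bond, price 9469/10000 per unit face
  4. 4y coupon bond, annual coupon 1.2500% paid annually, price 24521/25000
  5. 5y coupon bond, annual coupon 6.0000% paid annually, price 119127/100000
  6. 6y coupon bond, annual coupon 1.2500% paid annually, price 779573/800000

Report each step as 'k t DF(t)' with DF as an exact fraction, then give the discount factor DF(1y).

step 1 [1y] zero: DF = P = 9923/10000 ≈ 0.992300
step 2 [2y] swap r/1=96/6545: DF=(1 − 96/6545·(0.992300))/(1+96/6545) = 607/625 ≈ 0.971200
step 3 [3y] zero: DF = P = 9469/10000 ≈ 0.946900
step 4 [4y] bond c/1=1/80: DF=(24521/25000 − 1/80·(0.992300+0.971200+0.946900))/(1+1/80) = 583/625 ≈ 0.932800
step 5 [5y] bond c/1=3/50: DF=(119127/100000 − 3/50·(0.992300+0.971200+0.946900+0.932800))/(1+3/50) = 9063/10000 ≈ 0.906300
step 6 [6y] bond c/1=1/80: DF=(779573/800000 − 1/80·(0.992300+0.971200+0.946900+0.932800+0.906300))/(1+1/80) = 4519/5000 ≈ 0.903800

1 1 9923/10000
2 2 607/625
3 3 9469/10000
4 4 583/625
5 5 9063/10000
6 6 4519/5000
DF(1y) = 9923/10000 ≈ 0.992300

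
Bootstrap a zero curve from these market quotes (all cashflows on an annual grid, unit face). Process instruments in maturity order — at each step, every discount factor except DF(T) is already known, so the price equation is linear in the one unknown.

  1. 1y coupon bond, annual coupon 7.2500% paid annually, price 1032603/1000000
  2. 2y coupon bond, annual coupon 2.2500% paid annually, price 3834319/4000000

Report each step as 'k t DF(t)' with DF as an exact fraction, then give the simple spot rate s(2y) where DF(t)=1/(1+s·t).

1 1 2407/2500
2 2 9163/10000
s(2y) = (1/(9163/10000) − 1)/(2) = 837/18326 ≈ 4.5673%

step 1 [1y] bond c/1=29/400: DF=(1032603/1000000 − 29/400·(0))/(1+29/400) = 2407/2500 ≈ 0.962800
step 2 [2y] bond c/1=9/400: DF=(3834319/4000000 − 9/400·(0.962800))/(1+9/400) = 9163/10000 ≈ 0.916300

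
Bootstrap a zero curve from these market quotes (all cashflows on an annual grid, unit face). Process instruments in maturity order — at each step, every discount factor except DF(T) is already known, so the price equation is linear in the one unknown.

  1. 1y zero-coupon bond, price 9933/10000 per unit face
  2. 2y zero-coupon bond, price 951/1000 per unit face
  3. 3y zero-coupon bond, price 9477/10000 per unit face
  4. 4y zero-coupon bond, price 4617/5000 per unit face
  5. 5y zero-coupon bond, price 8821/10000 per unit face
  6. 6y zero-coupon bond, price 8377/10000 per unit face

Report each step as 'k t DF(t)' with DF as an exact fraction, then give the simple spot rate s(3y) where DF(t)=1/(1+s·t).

1 1 9933/10000
2 2 951/1000
3 3 9477/10000
4 4 4617/5000
5 5 8821/10000
6 6 8377/10000
s(3y) = (1/(9477/10000) − 1)/(3) = 523/28431 ≈ 1.8395%

step 1 [1y] zero: DF = P = 9933/10000 ≈ 0.993300
step 2 [2y] zero: DF = P = 951/1000 ≈ 0.951000
step 3 [3y] zero: DF = P = 9477/10000 ≈ 0.947700
step 4 [4y] zero: DF = P = 4617/5000 ≈ 0.923400
step 5 [5y] zero: DF = P = 8821/10000 ≈ 0.882100
step 6 [6y] zero: DF = P = 8377/10000 ≈ 0.837700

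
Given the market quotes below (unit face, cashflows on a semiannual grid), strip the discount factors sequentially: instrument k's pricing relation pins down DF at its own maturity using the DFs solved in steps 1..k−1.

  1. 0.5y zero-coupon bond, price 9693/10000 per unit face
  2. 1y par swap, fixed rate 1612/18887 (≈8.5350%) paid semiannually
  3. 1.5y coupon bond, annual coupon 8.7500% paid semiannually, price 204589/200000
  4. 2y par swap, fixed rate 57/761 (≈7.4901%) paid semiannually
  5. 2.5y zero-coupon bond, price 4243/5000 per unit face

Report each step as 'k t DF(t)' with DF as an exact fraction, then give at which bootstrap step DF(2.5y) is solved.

step 1 [0.5y] zero: DF = P = 9693/10000 ≈ 0.969300
step 2 [1y] swap r/2=806/18887: DF=(1 − 806/18887·(0.969300))/(1+806/18887) = 4597/5000 ≈ 0.919400
step 3 [1.5y] bond c/2=7/160: DF=(204589/200000 − 7/160·(0.969300+0.919400))/(1+7/160) = 9009/10000 ≈ 0.900900
step 4 [2y] swap r/2=57/1522: DF=(1 − 57/1522·(0.969300+0.919400+0.900900))/(1+57/1522) = 1079/1250 ≈ 0.863200
step 5 [2.5y] zero: DF = P = 4243/5000 ≈ 0.848600

1 1/2 9693/10000
2 1 4597/5000
3 3/2 9009/10000
4 2 1079/1250
5 5/2 4243/5000
DF(2.5y) is solved at step 5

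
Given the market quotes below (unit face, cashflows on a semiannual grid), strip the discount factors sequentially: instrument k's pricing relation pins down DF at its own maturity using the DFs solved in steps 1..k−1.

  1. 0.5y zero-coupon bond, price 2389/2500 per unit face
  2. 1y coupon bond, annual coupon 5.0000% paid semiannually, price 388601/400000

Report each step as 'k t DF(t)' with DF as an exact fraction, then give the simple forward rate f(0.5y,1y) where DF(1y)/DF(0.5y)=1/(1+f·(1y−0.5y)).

step 1 [0.5y] zero: DF = P = 2389/2500 ≈ 0.955600
step 2 [1y] bond c/2=1/40: DF=(388601/400000 − 1/40·(0.955600))/(1+1/40) = 1849/2000 ≈ 0.924500

1 1/2 2389/2500
2 1 1849/2000
f(0.5y,1y) = ((2389/2500)/(1849/2000) − 1)/(1/2) = 622/9245 ≈ 6.7280%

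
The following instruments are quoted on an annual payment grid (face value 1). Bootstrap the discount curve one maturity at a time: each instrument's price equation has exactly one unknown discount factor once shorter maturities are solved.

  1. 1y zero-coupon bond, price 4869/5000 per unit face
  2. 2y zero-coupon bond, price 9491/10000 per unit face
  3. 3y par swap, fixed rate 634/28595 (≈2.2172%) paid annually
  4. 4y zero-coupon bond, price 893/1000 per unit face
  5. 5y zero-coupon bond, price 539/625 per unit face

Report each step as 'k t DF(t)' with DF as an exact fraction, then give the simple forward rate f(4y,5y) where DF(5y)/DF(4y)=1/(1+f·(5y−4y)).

1 1 4869/5000
2 2 9491/10000
3 3 4683/5000
4 4 893/1000
5 5 539/625
f(4y,5y) = ((893/1000)/(539/625) − 1)/(1) = 153/4312 ≈ 3.5482%

step 1 [1y] zero: DF = P = 4869/5000 ≈ 0.973800
step 2 [2y] zero: DF = P = 9491/10000 ≈ 0.949100
step 3 [3y] swap r/1=634/28595: DF=(1 − 634/28595·(0.973800+0.949100))/(1+634/28595) = 4683/5000 ≈ 0.936600
step 4 [4y] zero: DF = P = 893/1000 ≈ 0.893000
step 5 [5y] zero: DF = P = 539/625 ≈ 0.862400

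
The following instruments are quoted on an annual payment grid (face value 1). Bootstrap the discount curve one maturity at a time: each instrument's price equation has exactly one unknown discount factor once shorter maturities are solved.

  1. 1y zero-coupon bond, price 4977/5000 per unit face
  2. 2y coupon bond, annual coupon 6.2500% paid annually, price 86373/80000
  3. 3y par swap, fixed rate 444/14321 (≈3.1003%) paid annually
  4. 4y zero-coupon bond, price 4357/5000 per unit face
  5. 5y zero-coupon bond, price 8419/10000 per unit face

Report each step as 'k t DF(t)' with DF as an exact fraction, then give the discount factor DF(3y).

1 1 4977/5000
2 2 1197/1250
3 3 1139/1250
4 4 4357/5000
5 5 8419/10000
DF(3y) = 1139/1250 ≈ 0.911200

step 1 [1y] zero: DF = P = 4977/5000 ≈ 0.995400
step 2 [2y] bond c/1=1/16: DF=(86373/80000 − 1/16·(0.995400))/(1+1/16) = 1197/1250 ≈ 0.957600
step 3 [3y] swap r/1=444/14321: DF=(1 − 444/14321·(0.995400+0.957600))/(1+444/14321) = 1139/1250 ≈ 0.911200
step 4 [4y] zero: DF = P = 4357/5000 ≈ 0.871400
step 5 [5y] zero: DF = P = 8419/10000 ≈ 0.841900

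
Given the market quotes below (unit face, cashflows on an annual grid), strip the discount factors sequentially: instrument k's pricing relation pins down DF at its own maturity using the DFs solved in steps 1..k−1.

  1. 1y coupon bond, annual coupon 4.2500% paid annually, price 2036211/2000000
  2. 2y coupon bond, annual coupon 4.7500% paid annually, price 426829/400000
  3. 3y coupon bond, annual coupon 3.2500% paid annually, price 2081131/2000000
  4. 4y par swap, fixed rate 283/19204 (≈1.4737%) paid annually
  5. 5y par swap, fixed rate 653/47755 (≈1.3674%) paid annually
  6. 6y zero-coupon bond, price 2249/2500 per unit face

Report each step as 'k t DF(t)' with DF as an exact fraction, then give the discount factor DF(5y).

1 1 4883/5000
2 2 609/625
3 3 1183/1250
4 4 4717/5000
5 5 9347/10000
6 6 2249/2500
DF(5y) = 9347/10000 ≈ 0.934700

step 1 [1y] bond c/1=17/400: DF=(2036211/2000000 − 17/400·(0))/(1+17/400) = 4883/5000 ≈ 0.976600
step 2 [2y] bond c/1=19/400: DF=(426829/400000 − 19/400·(0.976600))/(1+19/400) = 609/625 ≈ 0.974400
step 3 [3y] bond c/1=13/400: DF=(2081131/2000000 − 13/400·(0.976600+0.974400))/(1+13/400) = 1183/1250 ≈ 0.946400
step 4 [4y] swap r/1=283/19204: DF=(1 − 283/19204·(0.976600+0.974400+0.946400))/(1+283/19204) = 4717/5000 ≈ 0.943400
step 5 [5y] swap r/1=653/47755: DF=(1 − 653/47755·(0.976600+0.974400+0.946400+0.943400))/(1+653/47755) = 9347/10000 ≈ 0.934700
step 6 [6y] zero: DF = P = 2249/2500 ≈ 0.899600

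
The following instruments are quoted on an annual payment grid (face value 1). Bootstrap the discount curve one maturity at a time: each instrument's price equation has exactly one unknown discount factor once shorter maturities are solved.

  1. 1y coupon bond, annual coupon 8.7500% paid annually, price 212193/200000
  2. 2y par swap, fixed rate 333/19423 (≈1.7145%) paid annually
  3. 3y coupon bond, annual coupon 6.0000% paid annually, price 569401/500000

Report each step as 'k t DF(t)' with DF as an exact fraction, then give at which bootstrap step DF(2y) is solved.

1 1 2439/2500
2 2 9667/10000
3 3 2411/2500
DF(2y) is solved at step 2

step 1 [1y] bond c/1=7/80: DF=(212193/200000 − 7/80·(0))/(1+7/80) = 2439/2500 ≈ 0.975600
step 2 [2y] swap r/1=333/19423: DF=(1 − 333/19423·(0.975600))/(1+333/19423) = 9667/10000 ≈ 0.966700
step 3 [3y] bond c/1=3/50: DF=(569401/500000 − 3/50·(0.975600+0.966700))/(1+3/50) = 2411/2500 ≈ 0.964400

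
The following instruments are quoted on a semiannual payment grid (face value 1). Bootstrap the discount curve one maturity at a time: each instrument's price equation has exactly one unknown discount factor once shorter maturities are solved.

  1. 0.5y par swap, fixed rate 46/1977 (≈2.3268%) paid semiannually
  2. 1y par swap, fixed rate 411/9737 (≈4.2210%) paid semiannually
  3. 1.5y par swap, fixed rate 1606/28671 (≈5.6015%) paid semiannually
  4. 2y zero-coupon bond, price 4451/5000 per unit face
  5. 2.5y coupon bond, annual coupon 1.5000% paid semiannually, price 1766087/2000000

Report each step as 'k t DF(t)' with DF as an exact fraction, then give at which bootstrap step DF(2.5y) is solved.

step 1 [0.5y] swap r/2=23/1977: DF=(1 − 23/1977·(0))/(1+23/1977) = 1977/2000 ≈ 0.988500
step 2 [1y] swap r/2=411/19474: DF=(1 − 411/19474·(0.988500))/(1+411/19474) = 9589/10000 ≈ 0.958900
step 3 [1.5y] swap r/2=803/28671: DF=(1 − 803/28671·(0.988500+0.958900))/(1+803/28671) = 9197/10000 ≈ 0.919700
step 4 [2y] zero: DF = P = 4451/5000 ≈ 0.890200
step 5 [2.5y] bond c/2=3/400: DF=(1766087/2000000 − 3/400·(0.988500+0.958900+0.919700+0.890200))/(1+3/400) = 1697/2000 ≈ 0.848500

1 1/2 1977/2000
2 1 9589/10000
3 3/2 9197/10000
4 2 4451/5000
5 5/2 1697/2000
DF(2.5y) is solved at step 5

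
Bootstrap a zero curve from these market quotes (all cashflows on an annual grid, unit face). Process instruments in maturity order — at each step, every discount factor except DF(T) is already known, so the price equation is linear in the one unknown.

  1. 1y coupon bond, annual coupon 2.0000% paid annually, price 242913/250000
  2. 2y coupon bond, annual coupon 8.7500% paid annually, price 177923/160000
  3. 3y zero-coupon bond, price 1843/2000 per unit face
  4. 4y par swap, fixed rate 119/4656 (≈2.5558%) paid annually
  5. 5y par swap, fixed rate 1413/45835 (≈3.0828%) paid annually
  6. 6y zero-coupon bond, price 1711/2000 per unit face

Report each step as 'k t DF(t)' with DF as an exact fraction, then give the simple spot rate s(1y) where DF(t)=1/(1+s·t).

1 1 4763/5000
2 2 9459/10000
3 3 1843/2000
4 4 1131/1250
5 5 8587/10000
6 6 1711/2000
s(1y) = (1/(4763/5000) − 1)/(1) = 237/4763 ≈ 4.9759%

step 1 [1y] bond c/1=1/50: DF=(242913/250000 − 1/50·(0))/(1+1/50) = 4763/5000 ≈ 0.952600
step 2 [2y] bond c/1=7/80: DF=(177923/160000 − 7/80·(0.952600))/(1+7/80) = 9459/10000 ≈ 0.945900
step 3 [3y] zero: DF = P = 1843/2000 ≈ 0.921500
step 4 [4y] swap r/1=119/4656: DF=(1 − 119/4656·(0.952600+0.945900+0.921500))/(1+119/4656) = 1131/1250 ≈ 0.904800
step 5 [5y] swap r/1=1413/45835: DF=(1 − 1413/45835·(0.952600+0.945900+0.921500+0.904800))/(1+1413/45835) = 8587/10000 ≈ 0.858700
step 6 [6y] zero: DF = P = 1711/2000 ≈ 0.855500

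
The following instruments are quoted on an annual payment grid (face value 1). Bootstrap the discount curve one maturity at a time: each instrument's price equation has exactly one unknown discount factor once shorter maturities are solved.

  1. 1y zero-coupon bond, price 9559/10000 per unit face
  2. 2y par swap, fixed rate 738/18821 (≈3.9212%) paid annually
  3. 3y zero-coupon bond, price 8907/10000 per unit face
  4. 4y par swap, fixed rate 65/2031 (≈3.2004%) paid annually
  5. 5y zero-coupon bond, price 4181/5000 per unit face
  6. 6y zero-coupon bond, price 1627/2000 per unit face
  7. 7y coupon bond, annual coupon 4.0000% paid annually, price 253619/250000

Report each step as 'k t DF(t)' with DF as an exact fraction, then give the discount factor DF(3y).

step 1 [1y] zero: DF = P = 9559/10000 ≈ 0.955900
step 2 [2y] swap r/1=738/18821: DF=(1 − 738/18821·(0.955900))/(1+738/18821) = 4631/5000 ≈ 0.926200
step 3 [3y] zero: DF = P = 8907/10000 ≈ 0.890700
step 4 [4y] swap r/1=65/2031: DF=(1 − 65/2031·(0.955900+0.926200+0.890700))/(1+65/2031) = 883/1000 ≈ 0.883000
step 5 [5y] zero: DF = P = 4181/5000 ≈ 0.836200
step 6 [6y] zero: DF = P = 1627/2000 ≈ 0.813500
step 7 [7y] bond c/1=1/25: DF=(253619/250000 − 1/25·(0.955900+0.926200+0.890700+0.883000+0.836200+0.813500))/(1+1/25) = 3857/5000 ≈ 0.771400

1 1 9559/10000
2 2 4631/5000
3 3 8907/10000
4 4 883/1000
5 5 4181/5000
6 6 1627/2000
7 7 3857/5000
DF(3y) = 8907/10000 ≈ 0.890700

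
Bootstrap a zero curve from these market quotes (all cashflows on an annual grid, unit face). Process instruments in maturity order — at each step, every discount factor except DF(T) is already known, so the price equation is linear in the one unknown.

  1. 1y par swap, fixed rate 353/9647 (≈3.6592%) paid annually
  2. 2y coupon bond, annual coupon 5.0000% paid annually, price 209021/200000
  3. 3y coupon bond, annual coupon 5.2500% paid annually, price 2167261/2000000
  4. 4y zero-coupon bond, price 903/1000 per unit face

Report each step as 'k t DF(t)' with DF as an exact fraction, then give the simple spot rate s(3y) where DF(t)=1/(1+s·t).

step 1 [1y] swap r/1=353/9647: DF=(1 − 353/9647·(0))/(1+353/9647) = 9647/10000 ≈ 0.964700
step 2 [2y] bond c/1=1/20: DF=(209021/200000 − 1/20·(0.964700))/(1+1/20) = 4747/5000 ≈ 0.949400
step 3 [3y] bond c/1=21/400: DF=(2167261/2000000 − 21/400·(0.964700+0.949400))/(1+21/400) = 9341/10000 ≈ 0.934100
step 4 [4y] zero: DF = P = 903/1000 ≈ 0.903000

1 1 9647/10000
2 2 4747/5000
3 3 9341/10000
4 4 903/1000
s(3y) = (1/(9341/10000) − 1)/(3) = 659/28023 ≈ 2.3516%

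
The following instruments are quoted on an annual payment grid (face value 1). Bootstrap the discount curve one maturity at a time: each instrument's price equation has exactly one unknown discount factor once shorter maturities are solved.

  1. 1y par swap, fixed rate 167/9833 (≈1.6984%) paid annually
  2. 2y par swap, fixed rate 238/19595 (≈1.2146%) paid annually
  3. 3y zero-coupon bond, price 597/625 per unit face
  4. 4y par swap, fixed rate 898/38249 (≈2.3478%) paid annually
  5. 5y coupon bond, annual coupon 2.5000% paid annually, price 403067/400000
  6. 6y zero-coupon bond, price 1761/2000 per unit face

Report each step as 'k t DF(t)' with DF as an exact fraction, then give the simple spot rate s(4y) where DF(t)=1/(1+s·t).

step 1 [1y] swap r/1=167/9833: DF=(1 − 167/9833·(0))/(1+167/9833) = 9833/10000 ≈ 0.983300
step 2 [2y] swap r/1=238/19595: DF=(1 − 238/19595·(0.983300))/(1+238/19595) = 4881/5000 ≈ 0.976200
step 3 [3y] zero: DF = P = 597/625 ≈ 0.955200
step 4 [4y] swap r/1=898/38249: DF=(1 − 898/38249·(0.983300+0.976200+0.955200))/(1+898/38249) = 4551/5000 ≈ 0.910200
step 5 [5y] bond c/1=1/40: DF=(403067/400000 − 1/40·(0.983300+0.976200+0.955200+0.910200))/(1+1/40) = 4449/5000 ≈ 0.889800
step 6 [6y] zero: DF = P = 1761/2000 ≈ 0.880500

1 1 9833/10000
2 2 4881/5000
3 3 597/625
4 4 4551/5000
5 5 4449/5000
6 6 1761/2000
s(4y) = (1/(4551/5000) − 1)/(4) = 449/18204 ≈ 2.4665%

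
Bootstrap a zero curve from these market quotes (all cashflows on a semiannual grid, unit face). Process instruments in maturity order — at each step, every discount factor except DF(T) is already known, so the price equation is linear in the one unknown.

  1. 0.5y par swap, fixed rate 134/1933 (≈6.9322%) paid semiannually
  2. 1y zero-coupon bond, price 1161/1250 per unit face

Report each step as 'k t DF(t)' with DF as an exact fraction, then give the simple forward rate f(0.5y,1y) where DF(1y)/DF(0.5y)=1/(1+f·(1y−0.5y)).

step 1 [0.5y] swap r/2=67/1933: DF=(1 − 67/1933·(0))/(1+67/1933) = 1933/2000 ≈ 0.966500
step 2 [1y] zero: DF = P = 1161/1250 ≈ 0.928800

1 1/2 1933/2000
2 1 1161/1250
f(0.5y,1y) = ((1933/2000)/(1161/1250) − 1)/(1/2) = 377/4644 ≈ 8.1180%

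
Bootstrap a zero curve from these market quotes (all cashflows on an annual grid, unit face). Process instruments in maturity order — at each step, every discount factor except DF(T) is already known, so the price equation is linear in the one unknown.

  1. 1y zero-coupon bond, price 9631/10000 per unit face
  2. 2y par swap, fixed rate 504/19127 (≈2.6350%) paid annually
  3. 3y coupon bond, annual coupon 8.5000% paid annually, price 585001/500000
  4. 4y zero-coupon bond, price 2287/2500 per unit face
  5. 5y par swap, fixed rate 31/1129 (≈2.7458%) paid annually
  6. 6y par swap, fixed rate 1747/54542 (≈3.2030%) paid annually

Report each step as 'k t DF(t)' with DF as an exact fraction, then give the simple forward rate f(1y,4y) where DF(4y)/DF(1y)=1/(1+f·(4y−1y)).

step 1 [1y] zero: DF = P = 9631/10000 ≈ 0.963100
step 2 [2y] swap r/1=504/19127: DF=(1 − 504/19127·(0.963100))/(1+504/19127) = 1187/1250 ≈ 0.949600
step 3 [3y] bond c/1=17/200: DF=(585001/500000 − 17/200·(0.963100+0.949600))/(1+17/200) = 1857/2000 ≈ 0.928500
step 4 [4y] zero: DF = P = 2287/2500 ≈ 0.914800
step 5 [5y] swap r/1=31/1129: DF=(1 − 31/1129·(0.963100+0.949600+0.928500+0.914800))/(1+31/1129) = 8729/10000 ≈ 0.872900
step 6 [6y] swap r/1=1747/54542: DF=(1 − 1747/54542·(0.963100+0.949600+0.928500+0.914800+0.872900))/(1+1747/54542) = 8253/10000 ≈ 0.825300

1 1 9631/10000
2 2 1187/1250
3 3 1857/2000
4 4 2287/2500
5 5 8729/10000
6 6 8253/10000
f(1y,4y) = ((9631/10000)/(2287/2500) − 1)/(3) = 161/9148 ≈ 1.7599%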